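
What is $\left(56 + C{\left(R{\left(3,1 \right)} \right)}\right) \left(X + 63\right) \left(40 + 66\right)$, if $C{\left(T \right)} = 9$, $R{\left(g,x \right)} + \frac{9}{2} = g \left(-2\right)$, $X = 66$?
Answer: $888810$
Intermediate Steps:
$R{\left(g,x \right)} = - \frac{9}{2} - 2 g$ ($R{\left(g,x \right)} = - \frac{9}{2} + g \left(-2\right) = - \frac{9}{2} - 2 g$)
$\left(56 + C{\left(R{\left(3,1 \right)} \right)}\right) \left(X + 63\right) \left(40 + 66\right) = \left(56 + 9\right) \left(66 + 63\right) \left(40 + 66\right) = 65 \cdot 129 \cdot 106 = 65 \cdot 13674 = 888810$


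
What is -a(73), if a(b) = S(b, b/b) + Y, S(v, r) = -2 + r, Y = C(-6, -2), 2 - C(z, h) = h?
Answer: -3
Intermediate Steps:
C(z, h) = 2 - h
Y = 4 (Y = 2 - 1*(-2) = 2 + 2 = 4)
a(b) = 3 (a(b) = (-2 + b/b) + 4 = (-2 + 1) + 4 = -1 + 4 = 3)
-a(73) = -1*3 = -3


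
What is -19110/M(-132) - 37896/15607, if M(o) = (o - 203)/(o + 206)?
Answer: 4411557564/1045669 ≈ 4218.9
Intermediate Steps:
M(o) = (-203 + o)/(206 + o)
-19110/M(-132) - 37896/15607 = -19110*(206 - 132)/(-203 - 132) - 37896/15607 = -19110/(-335/74) - 37896*1/15607 = -19110/((1/74)*(-335)) - 37896/15607 = -19110/(-335/74) - 37896/15607 = -19110*(-74/335) - 37896/15607 = 282828/67 - 37896/15607 = 4411557564/1045669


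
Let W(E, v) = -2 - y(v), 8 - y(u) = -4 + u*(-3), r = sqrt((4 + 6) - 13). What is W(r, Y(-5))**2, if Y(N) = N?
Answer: 1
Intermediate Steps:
r = I*sqrt(3) (r = sqrt(10 - 13) = sqrt(-3) = I*sqrt(3) ≈ 1.732*I)
y(u) = 12 + 3*u (y(u) = 8 - (-4 + u*(-3)) = 8 - (-4 - 3*u) = 8 + (4 + 3*u) = 12 + 3*u)
W(E, v) = -14 - 3*v (W(E, v) = -2 - (12 + 3*v) = -2 + (-12 - 3*v) = -14 - 3*v)
W(r, Y(-5))**2 = (-14 - 3*(-5))**2 = (-14 + 15)**2 = 1**2 = 1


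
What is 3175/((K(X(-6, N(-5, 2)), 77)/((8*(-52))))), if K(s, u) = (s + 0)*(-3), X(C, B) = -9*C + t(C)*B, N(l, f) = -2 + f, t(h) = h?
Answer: 660400/81 ≈ 8153.1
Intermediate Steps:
X(C, B) = -9*C + B*C (X(C, B) = -9*C + C*B = -9*C + B*C)
K(s, u) = -3*s (K(s, u) = s*(-3) = -3*s)
3175/((K(X(-6, N(-5, 2)), 77)/((8*(-52))))) = 3175/(((-(-18)*(-9 + (-2 + 2)))/((8*(-52))))) = 3175/((-(-18)*(-9 + 0)/(-416))) = 3175/((-(-18)*(-9)*(-1/416))) = 3175/((-3*54*(-1/416))) = 3175/((-162*(-1/416))) = 3175/(81/208) = 3175*(208/81) = 660400/81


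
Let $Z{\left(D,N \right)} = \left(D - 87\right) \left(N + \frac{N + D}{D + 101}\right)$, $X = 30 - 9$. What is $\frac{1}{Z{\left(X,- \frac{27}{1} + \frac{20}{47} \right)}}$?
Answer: $\frac{2867}{5037120} \approx 0.00056917$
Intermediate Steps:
$X = 21$ ($X = 30 - 9 = 21$)
$Z{\left(D,N \right)} = \left(-87 + D\right) \left(N + \frac{D + N}{101 + D}\right)$
$\frac{1}{Z{\left(X,- \frac{27}{1} + \frac{20}{47} \right)}} = \frac{1}{\frac{1}{101 + 21} \left(21^{2} - 8874 \left(- \frac{27}{1} + \frac{20}{47}\right) - 1827 + \left(- \frac{27}{1} + \frac{20}{47}\right) 21^{2} + 15 \cdot 21 \left(- \frac{27}{1} + \frac{20}{47}\right)\right)} = \frac{1}{\frac{1}{122} \left(441 - 8874 \left(\left(-27\right) 1 + 20 \cdot \frac{1}{47}\right) - 1827 + \left(\left(-27\right) 1 + 20 \cdot \frac{1}{47}\right) 441 + 15 \cdot 21 \left(\left(-27\right) 1 + 20 \cdot \frac{1}{47}\right)\right)} = \frac{1}{\frac{1}{122} \left(441 - 8874 \left(-27 + \frac{20}{47}\right) - 1827 + \left(-27 + \frac{20}{47}\right) 441 + 15 \cdot 21 \left(-27 + \frac{20}{47}\right)\right)} = \frac{1}{\frac{1}{122} \left(441 - - \frac{11083626}{47} - 1827 - \frac{550809}{47} + 15 \cdot 21 \left(- \frac{1249}{47}\right)\right)} = \frac{1}{\frac{1}{122} \left(441 + \frac{11083626}{47} - 1827 - \frac{550809}{47} - \frac{393435}{47}\right)} = \frac{1}{\frac{1}{122} \cdot \frac{10074240}{47}} = \frac{1}{\frac{5037120}{2867}} = \frac{2867}{5037120}$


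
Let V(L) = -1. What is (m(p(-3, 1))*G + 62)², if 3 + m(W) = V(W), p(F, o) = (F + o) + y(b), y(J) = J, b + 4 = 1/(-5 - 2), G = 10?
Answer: 484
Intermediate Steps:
b = -29/7 (b = -4 + 1/(-5 - 2) = -4 + 1/(-7) = -4 - ⅐ = -29/7 ≈ -4.1429)
p(F, o) = -29/7 + F + o (p(F, o) = (F + o) - 29/7 = -29/7 + F + o)
m(W) = -4 (m(W) = -3 - 1 = -4)
(m(p(-3, 1))*G + 62)² = (-4*10 + 62)² = (-40 + 62)² = 22² = 484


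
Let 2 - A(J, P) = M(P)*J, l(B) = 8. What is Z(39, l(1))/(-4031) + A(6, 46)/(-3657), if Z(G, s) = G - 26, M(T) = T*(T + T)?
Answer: 102299549/14741367 ≈ 6.9396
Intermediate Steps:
M(T) = 2*T² (M(T) = T*(2*T) = 2*T²)
Z(G, s) = -26 + G
A(J, P) = 2 - 2*J*P² (A(J, P) = 2 - 2*P²*J = 2 - 2*J*P²)
Z(39, l(1))/(-4031) + A(6, 46)/(-3657) = (-26 + 39)/(-4031) + (2 - 2*6*46²)/(-3657) = 13*(-1/4031) + (2 - 2*6*2116)*(-1/3657) = -13/4031 + (2 - 25392)*(-1/3657) = -13/4031 - 25390*(-1/3657) = -13/4031 + 25390/3657 = 102299549/14741367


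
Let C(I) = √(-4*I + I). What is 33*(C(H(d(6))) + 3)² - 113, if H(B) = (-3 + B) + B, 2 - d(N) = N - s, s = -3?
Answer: 1867 + 198*√51 ≈ 3281.0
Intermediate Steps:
d(N) = -1 - N (d(N) = 2 - (N - 1*(-3)) = 2 - (N + 3) = 2 - (3 + N) = 2 + (-3 - N) = -1 - N)
H(B) = -3 + 2*B
C(I) = √3*√(-I) (C(I) = √(-3*I) = √3*√(-I))
33*(C(H(d(6))) + 3)² - 113 = 33*(√3*√(-(-3 + 2*(-1 - 1*6))) + 3)² - 113 = 33*(√3*√(-(-3 + 2*(-1 - 6))) + 3)² - 113 = 33*(√3*√(-(-3 + 2*(-7))) + 3)² - 113 = 33*(√3*√(-(-3 - 14)) + 3)² - 113 = 33*(√3*√(-1*(-17)) + 3)² - 113 = 33*(√3*√17 + 3)² - 113 = 33*(√51 + 3)² - 113 = 33*(3 + √51)² - 113 = -113 + 33*(3 + √51)²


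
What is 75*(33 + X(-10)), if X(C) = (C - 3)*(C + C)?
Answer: 21975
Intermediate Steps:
X(C) = 2*C*(-3 + C) (X(C) = (-3 + C)*(2*C) = 2*C*(-3 + C))
75*(33 + X(-10)) = 75*(33 + 2*(-10)*(-3 - 10)) = 75*(33 + 2*(-10)*(-13)) = 75*(33 + 260) = 75*293 = 21975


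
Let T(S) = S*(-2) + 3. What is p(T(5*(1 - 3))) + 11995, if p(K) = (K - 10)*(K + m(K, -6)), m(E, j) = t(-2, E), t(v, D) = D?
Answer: 12593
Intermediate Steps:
m(E, j) = E
T(S) = 3 - 2*S (T(S) = -2*S + 3 = 3 - 2*S)
p(K) = 2*K*(-10 + K) (p(K) = (K - 10)*(K + K) = (-10 + K)*(2*K) = 2*K*(-10 + K))
p(T(5*(1 - 3))) + 11995 = 2*(3 - 10*(1 - 3))*(-10 + (3 - 10*(1 - 3))) + 11995 = 2*(3 - 10*(-2))*(-10 + (3 - 10*(-2))) + 11995 = 2*(3 - 2*(-10))*(-10 + (3 - 2*(-10))) + 11995 = 2*(3 + 20)*(-10 + (3 + 20)) + 11995 = 2*23*(-10 + 23) + 11995 = 2*23*13 + 11995 = 598 + 11995 = 12593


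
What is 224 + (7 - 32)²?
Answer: 849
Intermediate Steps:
224 + (7 - 32)² = 224 + (-25)² = 224 + 625 = 849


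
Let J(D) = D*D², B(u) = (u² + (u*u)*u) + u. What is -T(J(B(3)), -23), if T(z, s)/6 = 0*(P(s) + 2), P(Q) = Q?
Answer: 0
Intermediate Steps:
B(u) = u + u² + u³ (B(u) = (u² + u²*u) + u = (u² + u³) + u = u + u² + u³)
J(D) = D³
T(z, s) = 0 (T(z, s) = 6*(0*(s + 2)) = 6*(0*(2 + s)) = 6*0 = 0)
-T(J(B(3)), -23) = -1*0 = 0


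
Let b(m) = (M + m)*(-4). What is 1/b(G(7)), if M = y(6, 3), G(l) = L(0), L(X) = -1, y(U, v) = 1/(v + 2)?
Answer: 5/16 ≈ 0.31250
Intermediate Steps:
y(U, v) = 1/(2 + v)
G(l) = -1
M = 1/5 (M = 1/(2 + 3) = 1/5 ≈ 0.20000)
b(m) = -4/5 - 4*m (b(m) = (1/5 + m)*(-4) = -4/5 - 4*m)
1/b(G(7)) = 1/(-4/5 - 4*(-1)) = 1/(-4/5 + 4) = 1/(16/5) = 5/16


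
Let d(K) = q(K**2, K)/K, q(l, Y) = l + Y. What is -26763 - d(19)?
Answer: -26783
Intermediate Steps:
q(l, Y) = Y + l
d(K) = (K + K**2)/K
-26763 - d(19) = -26763 - (1 + 19) = -26763 - 1*20 = -26763 - 20 = -26783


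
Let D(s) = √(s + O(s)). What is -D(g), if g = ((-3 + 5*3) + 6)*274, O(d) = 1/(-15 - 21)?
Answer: -√177551/6 ≈ -70.228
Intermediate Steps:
O(d) = -1/36 (O(d) = 1/(-36) = -1/36)
g = 4932 (g = ((-3 + 15) + 6)*274 = (12 + 6)*274 = 18*274 = 4932)
D(s) = √(-1/36 + s) (D(s) = √(s - 1/36) = √(-1/36 + s))
-D(g) = -√(-1 + 36*4932)/6 = -√(-1 + 177552)/6 = -√177551/6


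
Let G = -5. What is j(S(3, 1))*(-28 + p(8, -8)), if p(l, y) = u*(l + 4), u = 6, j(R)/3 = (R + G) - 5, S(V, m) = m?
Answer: -1188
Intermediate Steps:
j(R) = -30 + 3*R (j(R) = 3*((R - 5) - 5) = 3*((-5 + R) - 5) = 3*(-10 + R) = -30 + 3*R)
p(l, y) = 24 + 6*l (p(l, y) = 6*(l + 4) = 6*(4 + l) = 24 + 6*l)
j(S(3, 1))*(-28 + p(8, -8)) = (-30 + 3*1)*(-28 + (24 + 6*8)) = (-30 + 3)*(-28 + (24 + 48)) = -27*(-28 + 72) = -27*44 = -1188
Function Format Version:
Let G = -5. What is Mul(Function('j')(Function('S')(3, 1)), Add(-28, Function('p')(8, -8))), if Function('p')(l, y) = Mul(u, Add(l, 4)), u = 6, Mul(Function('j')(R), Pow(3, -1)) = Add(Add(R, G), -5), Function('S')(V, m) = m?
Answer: -1188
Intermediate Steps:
Function('j')(R) = Add(-30, Mul(3, R)) (Function('j')(R) = Mul(3, Add(Add(R, -5), -5)) = Mul(3, Add(Add(-5, R), -5)) = Mul(3, Add(-10, R)) = Add(-30, Mul(3, R)))
Function('p')(l, y) = Add(24, Mul(6, l)) (Function('p')(l, y) = Mul(6, Add(l, 4)) = Mul(6, Add(4, l)) = Add(24, Mul(6, l)))
Mul(Function('j')(Function('S')(3, 1)), Add(-28, Function('p')(8, -8))) = Mul(Add(-30, Mul(3, 1)), Add(-28, Add(24, Mul(6, 8)))) = Mul(Add(-30, 3), Add(-28, Add(24, 48))) = Mul(-27, Add(-28, 72)) = Mul(-27, 44) = -1188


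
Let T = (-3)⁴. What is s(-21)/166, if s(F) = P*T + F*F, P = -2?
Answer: 279/166 ≈ 1.6807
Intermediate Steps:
T = 81
s(F) = -162 + F² (s(F) = -2*81 + F*F = -162 + F²)
s(-21)/166 = (-162 + (-21)²)/166 = (-162 + 441)*(1/166) = 279*(1/166) = 279/166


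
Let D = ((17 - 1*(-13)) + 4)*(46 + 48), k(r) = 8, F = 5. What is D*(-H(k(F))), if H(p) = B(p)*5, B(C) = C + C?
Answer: -255680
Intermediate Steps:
B(C) = 2*C
H(p) = 10*p (H(p) = (2*p)*5 = 10*p)
D = 3196 (D = ((17 + 13) + 4)*94 = (30 + 4)*94 = 34*94 = 3196)
D*(-H(k(F))) = 3196*(-10*8) = 3196*(-1*80) = 3196*(-80) = -255680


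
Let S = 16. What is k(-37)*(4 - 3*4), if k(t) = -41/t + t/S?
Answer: 713/74 ≈ 9.6351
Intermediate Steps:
k(t) = -41/t + t/16
k(-37)*(4 - 3*4) = (-41/(-37) + (1/16)*(-37))*(4 - 3*4) = (-41*(-1/37) - 37/16)*(4 - 12) = (41/37 - 37/16)*(-8) = -713/592*(-8) = 713/74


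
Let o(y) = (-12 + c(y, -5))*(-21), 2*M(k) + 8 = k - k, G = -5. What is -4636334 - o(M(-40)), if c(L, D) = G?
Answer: -4636691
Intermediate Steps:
c(L, D) = -5
M(k) = -4 (M(k) = -4 + (k - k)/2 = -4 + (1/2)*0 = -4 + 0 = -4)
o(y) = 357 (o(y) = (-12 - 5)*(-21) = -17*(-21) = 357)
-4636334 - o(M(-40)) = -4636334 - 1*357 = -4636334 - 357 = -4636691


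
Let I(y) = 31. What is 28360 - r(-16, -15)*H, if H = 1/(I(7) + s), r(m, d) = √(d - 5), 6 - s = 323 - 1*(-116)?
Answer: 28360 + I*√5/201 ≈ 28360.0 + 0.011125*I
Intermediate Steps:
s = -433 (s = 6 - (323 - 1*(-116)) = 6 - (323 + 116) = 6 - 1*439 = 6 - 439 = -433)
r(m, d) = √(-5 + d)
H = -1/402 (H = 1/(31 - 433) = 1/(-402) = -1/402 ≈ -0.0024876)
28360 - r(-16, -15)*H = 28360 - √(-5 - 15)*(-1)/402 = 28360 - √(-20)*(-1)/402 = 28360 - 2*I*√5*(-1)/402 = 28360 - (-1)*I*√5/201 = 28360 + I*√5/201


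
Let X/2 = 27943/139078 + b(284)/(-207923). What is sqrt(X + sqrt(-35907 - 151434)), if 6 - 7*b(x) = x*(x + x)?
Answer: sqrt(6386844366551449463089 + 10243727749495631545441*I*sqrt(187341))/101211302479 ≈ 14.722 + 14.7*I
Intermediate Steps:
b(x) = 6/7 - 2*x**2/7 (b(x) = 6/7 - x*(x + x)/7 = 6/7 - x*2*x/7 = 6/7 - 2*x**2/7)
X = 63104062591/101211302479 (X = 2*(27943/139078 + (6/7 - 2/7*284**2)/(-207923)) = 2*(27943*(1/139078) + (6/7 - 2/7*80656)*(-1/207923)) = 2*(27943/139078 + (6/7 - 161312/7)*(-1/207923)) = 2*(27943/139078 - 161306/7*(-1/207923)) = 2*(27943/139078 + 161306/1455461) = 2*(63104062591/202422604958) = 63104062591/101211302479 ≈ 0.62349)
sqrt(X + sqrt(-35907 - 151434)) = sqrt(63104062591/101211302479 + sqrt(-35907 - 151434)) = sqrt(63104062591/101211302479 + sqrt(-187341)) = sqrt(63104062591/101211302479 + I*sqrt(187341))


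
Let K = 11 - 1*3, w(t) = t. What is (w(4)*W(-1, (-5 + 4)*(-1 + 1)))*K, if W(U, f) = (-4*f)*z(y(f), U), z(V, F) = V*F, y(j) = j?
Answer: 0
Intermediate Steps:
K = 8 (K = 11 - 3 = 8)
z(V, F) = F*V
W(U, f) = -4*U*f**2 (W(U, f) = (-4*f)*(U*f) = -4*U*f**2)
(w(4)*W(-1, (-5 + 4)*(-1 + 1)))*K = (4*(-4*(-1)*((-5 + 4)*(-1 + 1))**2))*8 = (4*(-4*(-1)*(-1*0)**2))*8 = (4*(-4*(-1)*0**2))*8 = (4*(-4*(-1)*0))*8 = (4*0)*8 = 0*8 = 0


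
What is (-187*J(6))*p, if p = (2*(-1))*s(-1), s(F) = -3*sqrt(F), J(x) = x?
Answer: -6732*I ≈ -6732.0*I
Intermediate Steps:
p = 6*I (p = (2*(-1))*(-3*I) = -(-6)*I = 6*I ≈ 6.0*I)
(-187*J(6))*p = (-187*6)*(6*I) = -6732*I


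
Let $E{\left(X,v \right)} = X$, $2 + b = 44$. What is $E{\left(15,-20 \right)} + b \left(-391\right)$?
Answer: $-16407$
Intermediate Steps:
$b = 42$ ($b = -2 + 44 = 42$)
$E{\left(15,-20 \right)} + b \left(-391\right) = 15 + 42 \left(-391\right) = 15 - 16422 = -16407$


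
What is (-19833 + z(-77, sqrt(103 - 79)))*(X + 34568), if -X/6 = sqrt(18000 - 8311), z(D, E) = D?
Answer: -688248880 + 119460*sqrt(9689) ≈ -6.7649e+8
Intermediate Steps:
X = -6*sqrt(9689) (X = -6*sqrt(18000 - 8311) = -6*sqrt(9689) ≈ -590.60)
(-19833 + z(-77, sqrt(103 - 79)))*(X + 34568) = (-19833 - 77)*(-6*sqrt(9689) + 34568) = -19910*(34568 - 6*sqrt(9689)) = -688248880 + 119460*sqrt(9689)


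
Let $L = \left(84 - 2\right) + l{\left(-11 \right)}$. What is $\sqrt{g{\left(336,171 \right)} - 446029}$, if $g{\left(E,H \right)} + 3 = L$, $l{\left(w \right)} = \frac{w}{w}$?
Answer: $7 i \sqrt{9101} \approx 667.79 i$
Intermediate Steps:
$l{\left(w \right)} = 1$
$L = 83$ ($L = \left(84 - 2\right) + 1 = 82 + 1 = 83$)
$g{\left(E,H \right)} = 80$ ($g{\left(E,H \right)} = -3 + 83 = 80$)
$\sqrt{g{\left(336,171 \right)} - 446029} = \sqrt{80 - 446029} = \sqrt{-445949} = 7 i \sqrt{9101}$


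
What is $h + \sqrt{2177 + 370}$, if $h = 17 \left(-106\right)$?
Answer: $-1802 + 3 \sqrt{283} \approx -1751.5$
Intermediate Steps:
$h = -1802$
$h + \sqrt{2177 + 370} = -1802 + \sqrt{2177 + 370} = -1802 + \sqrt{2547} = -1802 + 3 \sqrt{283}$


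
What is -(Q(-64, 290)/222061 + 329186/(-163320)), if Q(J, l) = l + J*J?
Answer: 36191525413/18133501260 ≈ 1.9958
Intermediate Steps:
Q(J, l) = l + J**2
-(Q(-64, 290)/222061 + 329186/(-163320)) = -((290 + (-64)**2)/222061 + 329186/(-163320)) = -((290 + 4096)*(1/222061) + 329186*(-1/163320)) = -(4386*(1/222061) - 164593/81660) = -(4386/222061 - 164593/81660) = -1*(-36191525413/18133501260) = 36191525413/18133501260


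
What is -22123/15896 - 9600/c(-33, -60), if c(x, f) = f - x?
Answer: 50668093/143064 ≈ 354.16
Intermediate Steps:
-22123/15896 - 9600/c(-33, -60) = -22123/15896 - 9600/(-60 - 1*(-33)) = -22123*1/15896 - 9600/(-60 + 33) = -22123/15896 - 9600/(-27) = -22123/15896 - 9600*(-1/27) = -22123/15896 + 3200/9 = 50668093/143064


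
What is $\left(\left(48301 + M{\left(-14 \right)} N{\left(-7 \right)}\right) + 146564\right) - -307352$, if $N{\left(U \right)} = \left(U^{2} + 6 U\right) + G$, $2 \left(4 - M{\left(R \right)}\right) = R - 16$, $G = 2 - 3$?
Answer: $502331$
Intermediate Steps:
$G = -1$
$M{\left(R \right)} = 12 - \frac{R}{2}$ ($M{\left(R \right)} = 4 - \frac{R - 16}{2} = 4 - \frac{-16 + R}{2} = 4 - \left(-8 + \frac{R}{2}\right) = 12 - \frac{R}{2}$)
$N{\left(U \right)} = -1 + U^{2} + 6 U$ ($N{\left(U \right)} = \left(U^{2} + 6 U\right) - 1 = -1 + U^{2} + 6 U$)
$\left(\left(48301 + M{\left(-14 \right)} N{\left(-7 \right)}\right) + 146564\right) - -307352 = \left(\left(48301 + \left(12 - -7\right) \left(-1 + \left(-7\right)^{2} + 6 \left(-7\right)\right)\right) + 146564\right) - -307352 = \left(\left(48301 + \left(12 + 7\right) \left(-1 + 49 - 42\right)\right) + 146564\right) + 307352 = \left(\left(48301 + 19 \cdot 6\right) + 146564\right) + 307352 = \left(\left(48301 + 114\right) + 146564\right) + 307352 = \left(48415 + 146564\right) + 307352 = 194979 + 307352 = 502331$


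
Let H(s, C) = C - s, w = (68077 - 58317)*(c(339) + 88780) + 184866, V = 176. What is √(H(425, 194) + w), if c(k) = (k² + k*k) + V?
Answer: 3*√345739235 ≈ 55782.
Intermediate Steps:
c(k) = 176 + 2*k² (c(k) = (k² + k*k) + 176 = (k² + k²) + 176 = 2*k² + 176 = 176 + 2*k²)
w = 3111653346 (w = (68077 - 58317)*((176 + 2*339²) + 88780) + 184866 = 9760*((176 + 2*114921) + 88780) + 184866 = 9760*((176 + 229842) + 88780) + 184866 = 9760*(230018 + 88780) + 184866 = 9760*318798 + 184866 = 3111468480 + 184866 = 3111653346)
√(H(425, 194) + w) = √((194 - 1*425) + 3111653346) = √((194 - 425) + 3111653346) = √(-231 + 3111653346) = √3111653115 = 3*√345739235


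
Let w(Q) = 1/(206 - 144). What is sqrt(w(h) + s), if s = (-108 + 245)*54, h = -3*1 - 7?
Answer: sqrt(28437974)/62 ≈ 86.012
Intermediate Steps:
h = -10 (h = -3 - 7 = -10)
s = 7398 (s = 137*54 = 7398)
w(Q) = 1/62
sqrt(w(h) + s) = sqrt(1/62 + 7398) = sqrt(458677/62) = sqrt(28437974)/62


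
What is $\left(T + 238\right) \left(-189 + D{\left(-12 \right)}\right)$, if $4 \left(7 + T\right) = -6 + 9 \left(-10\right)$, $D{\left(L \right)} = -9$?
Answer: $-40986$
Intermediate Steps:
$T = -31$ ($T = -7 + \frac{-6 + 9 \left(-10\right)}{4} = -7 + \frac{-6 - 90}{4} = -7 + \frac{1}{4} \left(-96\right) = -7 - 24 = -31$)
$\left(T + 238\right) \left(-189 + D{\left(-12 \right)}\right) = \left(-31 + 238\right) \left(-189 - 9\right) = 207 \left(-198\right) = -40986$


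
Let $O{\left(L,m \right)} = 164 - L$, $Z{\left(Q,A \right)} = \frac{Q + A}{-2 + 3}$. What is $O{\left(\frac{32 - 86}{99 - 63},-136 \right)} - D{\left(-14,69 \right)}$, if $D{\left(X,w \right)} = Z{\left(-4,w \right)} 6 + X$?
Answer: $- \frac{421}{2} \approx -210.5$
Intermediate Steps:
$Z{\left(Q,A \right)} = A + Q$ ($Z{\left(Q,A \right)} = \frac{A + Q}{1} = \left(A + Q\right) 1 = A + Q$)
$D{\left(X,w \right)} = -24 + X + 6 w$ ($D{\left(X,w \right)} = \left(w - 4\right) 6 + X = \left(-4 + w\right) 6 + X = \left(-24 + 6 w\right) + X = -24 + X + 6 w$)
$O{\left(\frac{32 - 86}{99 - 63},-136 \right)} - D{\left(-14,69 \right)} = \left(164 - \frac{32 - 86}{99 - 63}\right) - \left(-24 - 14 + 6 \cdot 69\right) = \left(164 - - \frac{54}{36}\right) - \left(-24 - 14 + 414\right) = \left(164 - \left(-54\right) \frac{1}{36}\right) - 376 = \left(164 - - \frac{3}{2}\right) - 376 = \left(164 + \frac{3}{2}\right) - 376 = \frac{331}{2} - 376 = - \frac{421}{2}$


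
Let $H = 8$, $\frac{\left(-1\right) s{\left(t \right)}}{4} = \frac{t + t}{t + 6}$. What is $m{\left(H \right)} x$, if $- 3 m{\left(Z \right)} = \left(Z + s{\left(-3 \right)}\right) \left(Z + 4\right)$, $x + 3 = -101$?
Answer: $6656$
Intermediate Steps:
$s{\left(t \right)} = - \frac{8 t}{6 + t}$ ($s{\left(t \right)} = - 4 \frac{t + t}{t + 6} = - 4 \frac{2 t}{6 + t} = - \frac{8 t}{6 + t}$)
$x = -104$ ($x = -3 - 101 = -104$)
$m{\left(Z \right)} = - \frac{\left(4 + Z\right) \left(8 + Z\right)}{3}$ ($m{\left(Z \right)} = - \frac{\left(Z - - \frac{24}{6 - 3}\right) \left(Z + 4\right)}{3} = - \frac{\left(Z - - \frac{24}{3}\right) \left(4 + Z\right)}{3} = - \frac{\left(Z - \left(-24\right) \frac{1}{3}\right) \left(4 + Z\right)}{3} = - \frac{\left(Z + 8\right) \left(4 + Z\right)}{3} = - \frac{\left(8 + Z\right) \left(4 + Z\right)}{3} = - \frac{\left(4 + Z\right) \left(8 + Z\right)}{3}$)
$m{\left(H \right)} x = \left(- \frac{32}{3} - 32 - \frac{8^{2}}{3}\right) \left(-104\right) = \left(- \frac{32}{3} - 32 - \frac{64}{3}\right) \left(-104\right) = \left(-64\right) \left(-104\right) = 6656$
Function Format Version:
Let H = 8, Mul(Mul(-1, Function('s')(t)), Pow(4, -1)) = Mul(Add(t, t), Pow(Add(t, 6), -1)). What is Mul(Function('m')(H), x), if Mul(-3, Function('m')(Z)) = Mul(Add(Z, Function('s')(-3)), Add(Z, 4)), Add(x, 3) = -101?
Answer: 6656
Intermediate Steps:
Function('s')(t) = Mul(-8, t, Pow(Add(6, t), -1)) (Function('s')(t) = Mul(-4, Mul(Add(t, t), Pow(Add(t, 6), -1))) = Mul(-4, Mul(Mul(2, t), Pow(Add(6, t), -1))) = Mul(-4, Mul(2, t, Pow(Add(6, t), -1))) = Mul(-8, t, Pow(Add(6, t), -1)))
x = -104 (x = Add(-3, -101) = -104)
Function('m')(Z) = Mul(Rational(-1, 3), Add(4, Z), Add(8, Z)) (Function('m')(Z) = Mul(Rational(-1, 3), Mul(Add(Z, Mul(-8, -3, Pow(Add(6, -3), -1))), Add(Z, 4))) = Mul(Rational(-1, 3), Mul(Add(Z, Mul(-8, -3, Pow(3, -1))), Add(4, Z))) = Mul(Rational(-1, 3), Mul(Add(Z, Mul(-8, -3, Rational(1, 3))), Add(4, Z))) = Mul(Rational(-1, 3), Mul(Add(Z, 8), Add(4, Z))) = Mul(Rational(-1, 3), Mul(Add(8, Z), Add(4, Z))) = Mul(Rational(-1, 3), Mul(Add(4, Z), Add(8, Z))) = Mul(Rational(-1, 3), Add(4, Z), Add(8, Z)))
Mul(Function('m')(H), x) = Mul(Add(Rational(-32, 3), Mul(-4, 8), Mul(Rational(-1, 3), Pow(8, 2))), -104) = Mul(Add(Rational(-32, 3), -32, Mul(Rational(-1, 3), 64)), -104) = Mul(Add(Rational(-32, 3), -32, Rational(-64, 3)), -104) = Mul(-64, -104) = 6656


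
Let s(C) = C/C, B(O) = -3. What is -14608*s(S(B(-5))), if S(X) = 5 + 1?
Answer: -14608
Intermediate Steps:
S(X) = 6
s(C) = 1
-14608*s(S(B(-5))) = -14608*1 = -14608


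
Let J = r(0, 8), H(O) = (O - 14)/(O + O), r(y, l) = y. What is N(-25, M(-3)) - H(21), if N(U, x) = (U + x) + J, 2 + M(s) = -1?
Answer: -169/6 ≈ -28.167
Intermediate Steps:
M(s) = -3 (M(s) = -2 - 1 = -3)
H(O) = (-14 + O)/(2*O) (H(O) = (-14 + O)/((2*O)) = (-14 + O)*(1/(2*O)) = (-14 + O)/(2*O))
J = 0
N(U, x) = U + x (N(U, x) = (U + x) + 0 = U + x)
N(-25, M(-3)) - H(21) = (-25 - 3) - (-14 + 21)/(2*21) = -28 - 7/(2*21) = -28 - 1*1/6 = -28 - 1/6 = -169/6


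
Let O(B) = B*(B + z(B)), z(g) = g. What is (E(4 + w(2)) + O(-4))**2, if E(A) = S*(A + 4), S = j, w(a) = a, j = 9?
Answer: 14884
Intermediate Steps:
S = 9
O(B) = 2*B**2 (O(B) = B*(B + B) = B*(2*B) = 2*B**2)
E(A) = 36 + 9*A (E(A) = 9*(A + 4) = 9*(4 + A) = 36 + 9*A)
(E(4 + w(2)) + O(-4))**2 = ((36 + 9*(4 + 2)) + 2*(-4)**2)**2 = ((36 + 9*6) + 2*16)**2 = ((36 + 54) + 32)**2 = (90 + 32)**2 = 122**2 = 14884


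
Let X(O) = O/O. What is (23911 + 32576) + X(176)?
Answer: 56488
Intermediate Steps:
X(O) = 1
(23911 + 32576) + X(176) = (23911 + 32576) + 1 = 56487 + 1 = 56488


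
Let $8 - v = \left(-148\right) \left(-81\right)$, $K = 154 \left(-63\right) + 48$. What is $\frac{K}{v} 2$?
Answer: $\frac{4827}{2995} \approx 1.6117$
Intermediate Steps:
$K = -9654$ ($K = -9702 + 48 = -9654$)
$v = -11980$ ($v = 8 - \left(-148\right) \left(-81\right) = 8 - 11988 = -11980$)
$\frac{K}{v} 2 = - \frac{9654}{-11980} \cdot 2 = \left(-9654\right) \left(- \frac{1}{11980}\right) 2 = \frac{4827}{5990} \cdot 2 = \frac{4827}{2995}$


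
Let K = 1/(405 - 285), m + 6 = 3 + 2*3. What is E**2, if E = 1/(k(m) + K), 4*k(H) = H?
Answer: 14400/8281 ≈ 1.7389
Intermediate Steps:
m = 3 (m = -6 + (3 + 2*3) = -6 + (3 + 6) = -6 + 9 = 3)
K = 1/120 ≈ 0.0083333
k(H) = H/4
E = 120/91 (E = 1/((1/4)*3 + 1/120) = 1/(3/4 + 1/120) = 1/(91/120) = 120/91 ≈ 1.3187)
E**2 = (120/91)**2 = 14400/8281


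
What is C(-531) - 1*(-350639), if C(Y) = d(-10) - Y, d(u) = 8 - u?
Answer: 351188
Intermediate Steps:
C(Y) = 18 - Y (C(Y) = (8 - 1*(-10)) - Y = (8 + 10) - Y = 18 - Y)
C(-531) - 1*(-350639) = (18 - 1*(-531)) - 1*(-350639) = (18 + 531) + 350639 = 549 + 350639 = 351188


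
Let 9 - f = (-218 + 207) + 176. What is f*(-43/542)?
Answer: 3354/271 ≈ 12.376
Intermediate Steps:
f = -156 (f = 9 - ((-218 + 207) + 176) = 9 - (-11 + 176) = 9 - 1*165 = 9 - 165 = -156)
f*(-43/542) = -(-6708)/542 = -156*(-43/542) = 3354/271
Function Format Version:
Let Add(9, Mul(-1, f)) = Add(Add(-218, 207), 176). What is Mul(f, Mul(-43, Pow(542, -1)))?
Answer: Rational(3354, 271) ≈ 12.376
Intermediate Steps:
f = -156 (f = Add(9, Mul(-1, Add(Add(-218, 207), 176))) = Add(9, Mul(-1, Add(-11, 176))) = Add(9, Mul(-1, 165)) = Add(9, -165) = -156)
Mul(f, Mul(-43, Pow(542, -1))) = Mul(-156, Mul(-43, Pow(542, -1))) = Mul(-156, Mul(-43, Rational(1, 542))) = Mul(-156, Rational(-43, 542)) = Rational(3354, 271)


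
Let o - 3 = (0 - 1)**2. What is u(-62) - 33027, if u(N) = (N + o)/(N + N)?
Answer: -2047645/62 ≈ -33027.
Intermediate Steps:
o = 4 (o = 3 + (0 - 1)**2 = 3 + (-1)**2 = 3 + 1 = 4)
u(N) = (4 + N)/(2*N) (u(N) = (N + 4)/(N + N) = (4 + N)/((2*N)) = (4 + N)*(1/(2*N)) = (4 + N)/(2*N))
u(-62) - 33027 = (1/2)*(4 - 62)/(-62) - 33027 = (1/2)*(-1/62)*(-58) - 33027 = 29/62 - 33027 = -2047645/62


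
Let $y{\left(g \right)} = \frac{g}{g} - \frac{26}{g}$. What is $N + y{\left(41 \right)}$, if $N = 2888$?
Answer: $\frac{118423}{41} \approx 2888.4$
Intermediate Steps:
$y{\left(g \right)} = 1 - \frac{26}{g}$
$N + y{\left(41 \right)} = 2888 + \frac{-26 + 41}{41} = 2888 + \frac{1}{41} \cdot 15 = 2888 + \frac{15}{41} = \frac{118423}{41}$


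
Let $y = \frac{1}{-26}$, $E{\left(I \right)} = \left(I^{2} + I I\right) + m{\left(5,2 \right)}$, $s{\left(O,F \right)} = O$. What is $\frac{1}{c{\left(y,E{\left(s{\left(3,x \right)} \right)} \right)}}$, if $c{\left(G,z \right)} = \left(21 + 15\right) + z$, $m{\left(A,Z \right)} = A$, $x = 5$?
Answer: $\frac{1}{59} \approx 0.016949$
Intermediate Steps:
$E{\left(I \right)} = 5 + 2 I^{2}$ ($E{\left(I \right)} = \left(I^{2} + I I\right) + 5 = \left(I^{2} + I^{2}\right) + 5 = 2 I^{2} + 5 = 5 + 2 I^{2}$)
$y = - \frac{1}{26} \approx -0.038462$
$c{\left(G,z \right)} = 36 + z$
$\frac{1}{c{\left(y,E{\left(s{\left(3,x \right)} \right)} \right)}} = \frac{1}{36 + \left(5 + 2 \cdot 3^{2}\right)} = \frac{1}{36 + \left(5 + 2 \cdot 9\right)} = \frac{1}{36 + \left(5 + 18\right)} = \frac{1}{36 + 23} = \frac{1}{59}$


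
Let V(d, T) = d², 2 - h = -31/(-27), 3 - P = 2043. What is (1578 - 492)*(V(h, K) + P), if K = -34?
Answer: -538160422/243 ≈ -2.2147e+6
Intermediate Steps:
P = -2040 (P = 3 - 1*2043 = 3 - 2043 = -2040)
h = 23/27 (h = 2 - (-31)/(-27) = 2 - (-31)*(-1)/27 = 2 - 1*31/27 = 2 - 31/27 = 23/27 ≈ 0.85185)
(1578 - 492)*(V(h, K) + P) = (1578 - 492)*((23/27)² - 2040) = 1086*(529/729 - 2040) = 1086*(-1486631/729) = -538160422/243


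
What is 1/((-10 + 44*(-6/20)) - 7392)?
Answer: -5/37076 ≈ -0.00013486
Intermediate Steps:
1/((-10 + 44*(-6/20)) - 7392) = 1/((-10 + 44*(-6*1/20)) - 7392) = 1/((-10 + 44*(-3/10)) - 7392) = 1/((-10 - 66/5) - 7392) = 1/(-116/5 - 7392) = 1/(-37076/5) = -5/37076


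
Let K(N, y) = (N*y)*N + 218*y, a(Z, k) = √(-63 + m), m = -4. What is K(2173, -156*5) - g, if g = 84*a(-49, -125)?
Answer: -3683274660 - 84*I*√67 ≈ -3.6833e+9 - 687.57*I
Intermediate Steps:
a(Z, k) = I*√67 (a(Z, k) = √(-63 - 4) = √(-67) = I*√67)
K(N, y) = 218*y + y*N² (K(N, y) = y*N² + 218*y = 218*y + y*N²)
g = 84*I*√67 (g = 84*(I*√67) = 84*I*√67 ≈ 687.57*I)
K(2173, -156*5) - g = (-156*5)*(218 + 2173²) - 84*I*√67 = -780*(218 + 4721929) - 84*I*√67 = -780*4722147 - 84*I*√67 = -3683274660 - 84*I*√67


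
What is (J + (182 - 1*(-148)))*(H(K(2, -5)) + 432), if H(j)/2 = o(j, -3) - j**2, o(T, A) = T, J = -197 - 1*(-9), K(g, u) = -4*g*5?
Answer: -404416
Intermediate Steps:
K(g, u) = -20*g
J = -188 (J = -197 + 9 = -188)
H(j) = -2*j**2 + 2*j (H(j) = 2*(j - j**2) = -2*j**2 + 2*j)
(J + (182 - 1*(-148)))*(H(K(2, -5)) + 432) = (-188 + (182 - 1*(-148)))*(2*(-20*2)*(1 - (-20)*2) + 432) = (-188 + (182 + 148))*(2*(-40)*(1 - 1*(-40)) + 432) = (-188 + 330)*(2*(-40)*(1 + 40) + 432) = 142*(2*(-40)*41 + 432) = 142*(-3280 + 432) = 142*(-2848) = -404416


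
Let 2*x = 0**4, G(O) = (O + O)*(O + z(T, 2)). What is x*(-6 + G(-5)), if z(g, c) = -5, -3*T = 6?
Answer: 0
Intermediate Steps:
T = -2 (T = -1/3*6 = -2)
G(O) = 2*O*(-5 + O) (G(O) = (O + O)*(O - 5) = (2*O)*(-5 + O) = 2*O*(-5 + O))
x = 0 (x = (1/2)*0**4 = (1/2)*0 = 0)
x*(-6 + G(-5)) = 0*(-6 + 2*(-5)*(-5 - 5)) = 0*(-6 + 2*(-5)*(-10)) = 0*(-6 + 100) = 0*94 = 0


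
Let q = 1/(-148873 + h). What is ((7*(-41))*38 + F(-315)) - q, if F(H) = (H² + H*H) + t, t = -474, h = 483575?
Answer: 62612703139/334702 ≈ 1.8707e+5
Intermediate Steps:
F(H) = -474 + 2*H² (F(H) = (H² + H*H) - 474 = (H² + H²) - 474 = 2*H² - 474 = -474 + 2*H²)
q = 1/334702 (q = 1/(-148873 + 483575) = 1/334702 ≈ 2.9877e-6)
((7*(-41))*38 + F(-315)) - q = ((7*(-41))*38 + (-474 + 2*(-315)²)) - 1*1/334702 = (-287*38 + (-474 + 2*99225)) - 1/334702 = (-10906 + (-474 + 198450)) - 1/334702 = (-10906 + 197976) - 1/334702 = 187070 - 1/334702 = 62612703139/334702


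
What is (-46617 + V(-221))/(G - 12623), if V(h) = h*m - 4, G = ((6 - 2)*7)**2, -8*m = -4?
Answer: 93463/23678 ≈ 3.9473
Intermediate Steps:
m = 1/2 (m = -1/8*(-4) = 1/2 ≈ 0.50000)
G = 784 (G = (4*7)**2 = 28**2 = 784)
V(h) = -4 + h/2 (V(h) = h*(1/2) - 4 = h/2 - 4 = -4 + h/2)
(-46617 + V(-221))/(G - 12623) = (-46617 + (-4 + (1/2)*(-221)))/(784 - 12623) = (-46617 + (-4 - 221/2))/(-11839) = (-46617 - 229/2)*(-1/11839) = -93463/2*(-1/11839) = 93463/23678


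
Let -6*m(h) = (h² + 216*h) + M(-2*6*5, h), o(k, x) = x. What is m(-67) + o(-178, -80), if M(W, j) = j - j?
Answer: 9503/6 ≈ 1583.8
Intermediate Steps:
M(W, j) = 0
m(h) = -36*h - h²/6 (m(h) = -((h² + 216*h) + 0)/6 = -(h² + 216*h)/6 = -36*h - h²/6)
m(-67) + o(-178, -80) = (⅙)*(-67)*(-216 - 1*(-67)) - 80 = (⅙)*(-67)*(-216 + 67) - 80 = (⅙)*(-67)*(-149) - 80 = 9983/6 - 80 = 9503/6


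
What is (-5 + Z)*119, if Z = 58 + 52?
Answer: 12495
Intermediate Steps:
Z = 110
(-5 + Z)*119 = (-5 + 110)*119 = 105*119 = 12495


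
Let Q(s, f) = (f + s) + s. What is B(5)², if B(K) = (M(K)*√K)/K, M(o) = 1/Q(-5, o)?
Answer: 1/125 ≈ 0.0080000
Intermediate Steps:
Q(s, f) = f + 2*s
M(o) = 1/(-10 + o) (M(o) = 1/(o + 2*(-5)) = 1/(o - 10) = 1/(-10 + o))
B(K) = 1/(√K*(-10 + K)) (B(K) = (√K/(-10 + K))/K = 1/(√K*(-10 + K)))
B(5)² = (1/(√5*(-10 + 5)))² = ((√5/5)/(-5))² = ((√5/5)*(-⅕))² = (-√5/25)² = 1/125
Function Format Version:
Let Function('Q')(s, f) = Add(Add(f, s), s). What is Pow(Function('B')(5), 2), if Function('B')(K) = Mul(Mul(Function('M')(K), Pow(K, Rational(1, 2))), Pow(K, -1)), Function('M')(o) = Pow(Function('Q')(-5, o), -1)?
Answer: Rational(1, 125) ≈ 0.0080000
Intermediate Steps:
Function('Q')(s, f) = Add(f, Mul(2, s))
Function('M')(o) = Pow(Add(-10, o), -1) (Function('M')(o) = Pow(Add(o, Mul(2, -5)), -1) = Pow(Add(o, -10), -1) = Pow(Add(-10, o), -1))
Function('B')(K) = Mul(Pow(K, Rational(-1, 2)), Pow(Add(-10, K), -1)) (Function('B')(K) = Mul(Mul(Pow(Add(-10, K), -1), Pow(K, Rational(1, 2))), Pow(K, -1)) = Mul(Mul(Pow(K, Rational(1, 2)), Pow(Add(-10, K), -1)), Pow(K, -1)) = Mul(Pow(K, Rational(-1, 2)), Pow(Add(-10, K), -1)))
Pow(Function('B')(5), 2) = Pow(Mul(Pow(5, Rational(-1, 2)), Pow(Add(-10, 5), -1)), 2) = Pow(Mul(Mul(Rational(1, 5), Pow(5, Rational(1, 2))), Pow(-5, -1)), 2) = Pow(Mul(Mul(Rational(1, 5), Pow(5, Rational(1, 2))), Rational(-1, 5)), 2) = Pow(Mul(Rational(-1, 25), Pow(5, Rational(1, 2))), 2) = Rational(1, 125)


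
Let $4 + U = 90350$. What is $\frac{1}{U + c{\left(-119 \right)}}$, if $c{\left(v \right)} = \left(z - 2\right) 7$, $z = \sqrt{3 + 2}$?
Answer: $\frac{90332}{8159869979} - \frac{7 \sqrt{5}}{8159869979} \approx 1.1068 \cdot 10^{-5}$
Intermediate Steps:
$U = 90346$ ($U = -4 + 90350 = 90346$)
$z = \sqrt{5} \approx 2.2361$
$c{\left(v \right)} = -14 + 7 \sqrt{5}$ ($c{\left(v \right)} = \left(\sqrt{5} - 2\right) 7 = \left(-2 + \sqrt{5}\right) 7 = -14 + 7 \sqrt{5}$)
$\frac{1}{U + c{\left(-119 \right)}} = \frac{1}{90346 - \left(14 - 7 \sqrt{5}\right)} = \frac{1}{90332 + 7 \sqrt{5}}$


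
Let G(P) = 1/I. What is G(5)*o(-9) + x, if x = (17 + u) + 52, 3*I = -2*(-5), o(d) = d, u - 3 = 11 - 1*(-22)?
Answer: 1023/10 ≈ 102.30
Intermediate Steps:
u = 36 (u = 3 + (11 - 1*(-22)) = 3 + (11 + 22) = 3 + 33 = 36)
I = 10/3 (I = (-2*(-5))/3 = (⅓)*10 = 10/3 ≈ 3.3333)
G(P) = 3/10 (G(P) = 1/(10/3) = 3/10)
x = 105 (x = (17 + 36) + 52 = 53 + 52 = 105)
G(5)*o(-9) + x = (3/10)*(-9) + 105 = -27/10 + 105 = 1023/10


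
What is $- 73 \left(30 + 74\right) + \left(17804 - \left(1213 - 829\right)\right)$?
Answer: $9828$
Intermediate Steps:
$- 73 \left(30 + 74\right) + \left(17804 - \left(1213 - 829\right)\right) = \left(-73\right) 104 + \left(17804 - 384\right) = -7592 + \left(17804 - 384\right) = -7592 + 17420 = 9828$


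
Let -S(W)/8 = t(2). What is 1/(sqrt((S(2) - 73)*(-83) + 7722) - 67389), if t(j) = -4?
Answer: -67389/4541266196 - 5*sqrt(445)/4541266196 ≈ -1.4862e-5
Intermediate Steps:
S(W) = 32 (S(W) = -8*(-4) = 32)
1/(sqrt((S(2) - 73)*(-83) + 7722) - 67389) = 1/(sqrt((32 - 73)*(-83) + 7722) - 67389) = 1/(sqrt(-41*(-83) + 7722) - 67389) = 1/(sqrt(3403 + 7722) - 67389) = 1/(sqrt(11125) - 67389) = 1/(5*sqrt(445) - 67389) = 1/(-67389 + 5*sqrt(445))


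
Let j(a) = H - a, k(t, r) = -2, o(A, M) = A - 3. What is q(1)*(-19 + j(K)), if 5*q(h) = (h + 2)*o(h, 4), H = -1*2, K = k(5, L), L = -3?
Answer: 114/5 ≈ 22.800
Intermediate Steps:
o(A, M) = -3 + A
K = -2
H = -2
q(h) = (-3 + h)*(2 + h)/5 (q(h) = ((h + 2)*(-3 + h))/5 = ((2 + h)*(-3 + h))/5 = ((-3 + h)*(2 + h))/5 = (-3 + h)*(2 + h)/5)
j(a) = -2 - a
q(1)*(-19 + j(K)) = ((-3 + 1)*(2 + 1)/5)*(-19 + (-2 - 1*(-2))) = ((⅕)*(-2)*3)*(-19 + (-2 + 2)) = -6*(-19 + 0)/5 = -6/5*(-19) = 114/5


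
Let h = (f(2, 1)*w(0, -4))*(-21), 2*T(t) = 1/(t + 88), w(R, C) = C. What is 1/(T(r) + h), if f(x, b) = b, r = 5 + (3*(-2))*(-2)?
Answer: 210/17641 ≈ 0.011904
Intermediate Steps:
r = 17 (r = 5 - 6*(-2) = 5 + 12 = 17)
T(t) = 1/(2*(88 + t)) (T(t) = 1/(2*(t + 88)) = 1/(2*(88 + t)))
h = 84 (h = (1*(-4))*(-21) = -4*(-21) = 84)
1/(T(r) + h) = 1/(1/(2*(88 + 17)) + 84) = 1/((½)/105 + 84) = 1/((½)*(1/105) + 84) = 1/(1/210 + 84) = 1/(17641/210) = 210/17641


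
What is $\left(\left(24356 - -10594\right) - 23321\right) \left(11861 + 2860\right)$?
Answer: $171190509$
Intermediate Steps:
$\left(\left(24356 - -10594\right) - 23321\right) \left(11861 + 2860\right) = \left(\left(24356 + 10594\right) - 23321\right) 14721 = \left(34950 - 23321\right) 14721 = 11629 \cdot 14721 = 171190509$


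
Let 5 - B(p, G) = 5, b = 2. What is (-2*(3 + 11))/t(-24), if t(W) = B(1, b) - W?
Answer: -7/6 ≈ -1.1667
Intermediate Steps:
B(p, G) = 0 (B(p, G) = 5 - 1*5 = 5 - 5 = 0)
t(W) = -W (t(W) = 0 - W = -W)
(-2*(3 + 11))/t(-24) = (-2*(3 + 11))/((-1*(-24))) = -2*14/24 = -28*1/24 = -7/6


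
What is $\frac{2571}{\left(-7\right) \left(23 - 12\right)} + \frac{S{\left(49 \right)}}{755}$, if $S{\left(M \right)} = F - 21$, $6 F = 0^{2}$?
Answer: $- \frac{1942722}{58135} \approx -33.417$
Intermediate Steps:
$F = 0$ ($F = \frac{0^{2}}{6} = \frac{1}{6} \cdot 0 = 0$)
$S{\left(M \right)} = -21$ ($S{\left(M \right)} = 0 - 21 = -21$)
$\frac{2571}{\left(-7\right) \left(23 - 12\right)} + \frac{S{\left(49 \right)}}{755} = \frac{2571}{\left(-7\right) \left(23 - 12\right)} - \frac{21}{755} = \frac{2571}{\left(-7\right) 11} - \frac{21}{755} = \frac{2571}{-77} - \frac{21}{755} = 2571 \left(- \frac{1}{77}\right) - \frac{21}{755} = - \frac{2571}{77} - \frac{21}{755} = - \frac{1942722}{58135}$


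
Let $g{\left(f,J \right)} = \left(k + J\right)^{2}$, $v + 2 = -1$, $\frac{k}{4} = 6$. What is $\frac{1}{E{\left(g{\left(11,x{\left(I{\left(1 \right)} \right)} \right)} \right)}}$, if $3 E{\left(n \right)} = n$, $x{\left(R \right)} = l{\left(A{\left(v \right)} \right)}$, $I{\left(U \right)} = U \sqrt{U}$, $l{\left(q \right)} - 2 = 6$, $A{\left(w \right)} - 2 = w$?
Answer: $\frac{3}{1024} \approx 0.0029297$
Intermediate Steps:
$k = 24$ ($k = 4 \cdot 6 = 24$)
$v = -3$ ($v = -2 - 1 = -3$)
$A{\left(w \right)} = 2 + w$
$l{\left(q \right)} = 8$ ($l{\left(q \right)} = 2 + 6 = 8$)
$I{\left(U \right)} = U^{\frac{3}{2}}$
$x{\left(R \right)} = 8$
$g{\left(f,J \right)} = \left(24 + J\right)^{2}$
$E{\left(n \right)} = \frac{n}{3}$
$\frac{1}{E{\left(g{\left(11,x{\left(I{\left(1 \right)} \right)} \right)} \right)}} = \frac{1}{\frac{1}{3} \left(24 + 8\right)^{2}} = \frac{1}{\frac{1}{3} \cdot 32^{2}} = \frac{1}{\frac{1}{3} \cdot 1024} = \frac{1}{\frac{1024}{3}} = \frac{3}{1024}$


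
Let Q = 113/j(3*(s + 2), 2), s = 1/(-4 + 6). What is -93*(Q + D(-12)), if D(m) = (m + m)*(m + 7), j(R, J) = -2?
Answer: -11811/2 ≈ -5905.5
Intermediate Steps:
s = ½ (s = 1/2 = ½ ≈ 0.50000)
D(m) = 2*m*(7 + m) (D(m) = (2*m)*(7 + m) = 2*m*(7 + m))
Q = -113/2 (Q = 113/(-2) = 113*(-½) = -113/2 ≈ -56.500)
-93*(Q + D(-12)) = -93*(-113/2 + 2*(-12)*(7 - 12)) = -93*(-113/2 + 2*(-12)*(-5)) = -93*(-113/2 + 120) = -93*127/2 = -11811/2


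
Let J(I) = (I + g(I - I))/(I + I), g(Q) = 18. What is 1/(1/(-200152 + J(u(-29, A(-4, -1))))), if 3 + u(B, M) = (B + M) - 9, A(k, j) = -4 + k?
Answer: -19614865/98 ≈ -2.0015e+5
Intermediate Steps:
u(B, M) = -12 + B + M (u(B, M) = -3 + ((B + M) - 9) = -3 + (-9 + B + M) = -12 + B + M)
J(I) = (18 + I)/(2*I) (J(I) = (I + 18)/(I + I) = (18 + I)/((2*I)) = (18 + I)*(1/(2*I)) = (18 + I)/(2*I))
1/(1/(-200152 + J(u(-29, A(-4, -1))))) = 1/(1/(-200152 + (18 + (-12 - 29 + (-4 - 4)))/(2*(-12 - 29 + (-4 - 4))))) = 1/(1/(-200152 + (18 + (-12 - 29 - 8))/(2*(-12 - 29 - 8)))) = 1/(1/(-200152 + (½)*(18 - 49)/(-49))) = 1/(1/(-200152 + (½)*(-1/49)*(-31))) = 1/(1/(-200152 + 31/98)) = 1/(1/(-19614865/98)) = 1/(-98/19614865) = -19614865/98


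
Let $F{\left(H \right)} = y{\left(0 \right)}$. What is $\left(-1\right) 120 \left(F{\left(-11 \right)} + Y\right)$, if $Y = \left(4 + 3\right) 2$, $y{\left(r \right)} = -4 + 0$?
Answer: $-1200$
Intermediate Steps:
$y{\left(r \right)} = -4$
$F{\left(H \right)} = -4$
$Y = 14$ ($Y = 7 \cdot 2 = 14$)
$\left(-1\right) 120 \left(F{\left(-11 \right)} + Y\right) = \left(-1\right) 120 \left(-4 + 14\right) = \left(-120\right) 10 = -1200$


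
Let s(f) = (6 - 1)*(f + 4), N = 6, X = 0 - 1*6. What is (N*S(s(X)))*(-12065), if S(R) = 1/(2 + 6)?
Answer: -36195/4 ≈ -9048.8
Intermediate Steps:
X = -6 (X = 0 - 6 = -6)
s(f) = 20 + 5*f (s(f) = 5*(4 + f) = 20 + 5*f)
S(R) = 1/8
(N*S(s(X)))*(-12065) = (6*(1/8))*(-12065) = (3/4)*(-12065) = -36195/4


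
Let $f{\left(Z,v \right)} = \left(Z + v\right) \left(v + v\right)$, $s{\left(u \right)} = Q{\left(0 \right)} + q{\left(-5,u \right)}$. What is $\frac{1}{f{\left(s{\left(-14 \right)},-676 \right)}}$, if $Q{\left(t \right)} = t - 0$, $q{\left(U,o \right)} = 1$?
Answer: $\frac{1}{912600} \approx 1.0958 \cdot 10^{-6}$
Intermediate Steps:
$Q{\left(t \right)} = t$ ($Q{\left(t \right)} = t + 0 = t$)
$s{\left(u \right)} = 1$ ($s{\left(u \right)} = 0 + 1 = 1$)
$f{\left(Z,v \right)} = 2 v \left(Z + v\right)$ ($f{\left(Z,v \right)} = \left(Z + v\right) 2 v = 2 v \left(Z + v\right)$)
$\frac{1}{f{\left(s{\left(-14 \right)},-676 \right)}} = \frac{1}{2 \left(-676\right) \left(1 - 676\right)} = \frac{1}{2 \left(-676\right) \left(-675\right)} = \frac{1}{912600}$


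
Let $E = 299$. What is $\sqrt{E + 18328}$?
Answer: $\sqrt{18627} \approx 136.48$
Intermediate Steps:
$\sqrt{E + 18328} = \sqrt{299 + 18328} = \sqrt{18627}$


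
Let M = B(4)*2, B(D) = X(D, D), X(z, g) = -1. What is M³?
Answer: -8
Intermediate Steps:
B(D) = -1
M = -2 (M = -1*2 = -2)
M³ = (-2)³ = -8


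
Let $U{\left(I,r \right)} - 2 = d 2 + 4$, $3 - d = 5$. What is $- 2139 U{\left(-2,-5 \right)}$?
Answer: $-4278$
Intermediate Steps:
$d = -2$ ($d = 3 - 5 = -2$)
$U{\left(I,r \right)} = 2$ ($U{\left(I,r \right)} = 2 + \left(\left(-2\right) 2 + 4\right) = 2 + \left(-4 + 4\right) = 2 + 0 = 2$)
$- 2139 U{\left(-2,-5 \right)} = \left(-2139\right) 2 = -4278$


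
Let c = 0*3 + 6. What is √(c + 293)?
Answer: √299 ≈ 17.292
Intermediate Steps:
c = 6 (c = 0 + 6 = 6)
√(c + 293) = √(6 + 293) = √299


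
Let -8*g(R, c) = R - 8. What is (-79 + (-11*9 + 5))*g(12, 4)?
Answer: 173/2 ≈ 86.500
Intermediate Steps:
g(R, c) = 1 - R/8 (g(R, c) = -(R - 8)/8 = -(-8 + R)/8 = 1 - R/8)
(-79 + (-11*9 + 5))*g(12, 4) = (-79 + (-11*9 + 5))*(1 - 1/8*12) = (-79 + (-99 + 5))*(1 - 3/2) = (-79 - 94)*(-1/2) = -173*(-1/2) = 173/2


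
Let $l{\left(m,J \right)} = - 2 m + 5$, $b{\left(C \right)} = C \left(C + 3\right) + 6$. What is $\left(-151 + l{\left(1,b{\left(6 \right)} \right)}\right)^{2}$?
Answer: $21904$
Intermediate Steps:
$b{\left(C \right)} = 6 + C \left(3 + C\right)$ ($b{\left(C \right)} = C \left(3 + C\right) + 6 = 6 + C \left(3 + C\right)$)
$l{\left(m,J \right)} = 5 - 2 m$
$\left(-151 + l{\left(1,b{\left(6 \right)} \right)}\right)^{2} = \left(-151 + \left(5 - 2\right)\right)^{2} = \left(-151 + 3\right)^{2} = \left(-148\right)^{2} = 21904$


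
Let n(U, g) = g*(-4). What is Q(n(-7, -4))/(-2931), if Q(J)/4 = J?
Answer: -64/2931 ≈ -0.021836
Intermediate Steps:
n(U, g) = -4*g
Q(J) = 4*J
Q(n(-7, -4))/(-2931) = (4*(-4*(-4)))/(-2931) = (4*16)*(-1/2931) = 64*(-1/2931) = -64/2931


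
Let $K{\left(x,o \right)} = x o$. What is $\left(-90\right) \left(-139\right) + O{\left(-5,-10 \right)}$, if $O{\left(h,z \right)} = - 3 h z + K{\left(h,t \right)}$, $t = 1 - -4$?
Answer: $12335$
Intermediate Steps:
$t = 5$ ($t = 1 + 4 = 5$)
$K{\left(x,o \right)} = o x$
$O{\left(h,z \right)} = 5 h - 3 h z$ ($O{\left(h,z \right)} = - 3 h z + 5 h = 5 h - 3 h z$)
$\left(-90\right) \left(-139\right) + O{\left(-5,-10 \right)} = \left(-90\right) \left(-139\right) - 5 \left(5 - -30\right) = 12510 - 5 \left(5 + 30\right) = 12510 - 175 = 12335$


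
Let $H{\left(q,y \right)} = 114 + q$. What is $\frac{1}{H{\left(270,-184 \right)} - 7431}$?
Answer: $- \frac{1}{7047} \approx -0.0001419$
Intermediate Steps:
$\frac{1}{H{\left(270,-184 \right)} - 7431} = \frac{1}{\left(114 + 270\right) - 7431} = \frac{1}{384 - 7431} = \frac{1}{-7047} = - \frac{1}{7047}$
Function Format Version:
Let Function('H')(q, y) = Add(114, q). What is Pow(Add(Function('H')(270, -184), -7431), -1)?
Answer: Rational(-1, 7047) ≈ -0.00014190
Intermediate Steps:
Pow(Add(Function('H')(270, -184), -7431), -1) = Pow(Add(Add(114, 270), -7431), -1) = Pow(Add(384, -7431), -1) = Pow(-7047, -1) = Rational(-1, 7047)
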